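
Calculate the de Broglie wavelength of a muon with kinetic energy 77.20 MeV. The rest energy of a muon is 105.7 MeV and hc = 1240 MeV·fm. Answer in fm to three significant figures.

Total energy E = KE + m₀c² = 77.20 + 105.7 = 182.90 MeV.
(pc)² = E² − (m₀c²)² = (182.90)² − (105.7)² = 2.228 × 10⁴ MeV², so pc = 149.3 MeV.
λ = hc/(pc) = 1240 MeV·fm / 149.3 MeV = 8.31 fm.

λ = 8.31 fm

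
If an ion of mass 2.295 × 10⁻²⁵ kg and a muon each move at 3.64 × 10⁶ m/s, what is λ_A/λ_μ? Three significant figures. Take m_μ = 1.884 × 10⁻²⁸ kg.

At fixed v, p = mv so λ = h/(mv) ∝ 1/m.
λ_A/λ_μ = m_μ/m_A = 1.884 × 10⁻²⁸/2.295 × 10⁻²⁵ = 8.21 × 10⁻⁴.

λ_A/λ_μ = 8.21 × 10⁻⁴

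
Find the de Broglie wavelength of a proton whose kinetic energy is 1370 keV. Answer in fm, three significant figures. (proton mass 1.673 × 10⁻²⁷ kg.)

KE = 1370 keV = 2.195 × 10⁻¹³ J.
p = √(2mKE) = √(2 × 1.673 × 10⁻²⁷ × 2.195 × 10⁻¹³) = 2.710 × 10⁻²⁰ kg·m/s.
λ = h/p = 6.626 × 10⁻³⁴ / 2.710 × 10⁻²⁰ = 2.45 × 10⁻¹⁴ m = 24.5 fm.

λ = 24.5 fm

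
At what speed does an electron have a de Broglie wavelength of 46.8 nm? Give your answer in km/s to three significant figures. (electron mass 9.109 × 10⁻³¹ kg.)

p = h/λ = 6.626 × 10⁻³⁴ / 4.680 × 10⁻⁸ = 1.416 × 10⁻²⁶ kg·m/s.
v = p/m = 1.416 × 10⁻²⁶ / 9.109 × 10⁻³¹ = 1.55 × 10⁴ m/s = 15.5 km/s.

v = 15.5 km/s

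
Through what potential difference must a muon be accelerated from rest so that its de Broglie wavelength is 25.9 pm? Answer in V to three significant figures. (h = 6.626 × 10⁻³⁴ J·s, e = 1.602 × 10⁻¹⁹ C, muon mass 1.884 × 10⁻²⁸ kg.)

p = h/λ = 6.626 × 10⁻³⁴ / 2.590 × 10⁻¹¹ = 2.558 × 10⁻²³ kg·m/s.
KE = p²/(2m) = 1.737 × 10⁻¹⁸ J.
V = KE/e = 1.737 × 10⁻¹⁸ / (1.602 × 10⁻¹⁹) = 10.8 V.

V = 10.8 V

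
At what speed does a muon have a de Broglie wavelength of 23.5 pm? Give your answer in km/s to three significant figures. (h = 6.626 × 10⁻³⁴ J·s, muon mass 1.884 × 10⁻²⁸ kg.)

p = h/λ = 6.626 × 10⁻³⁴ / 2.350 × 10⁻¹¹ = 2.820 × 10⁻²³ kg·m/s.
v = p/m = 2.820 × 10⁻²³ / 1.884 × 10⁻²⁸ = 1.50 × 10⁵ m/s = 150 km/s.

v = 150 km/s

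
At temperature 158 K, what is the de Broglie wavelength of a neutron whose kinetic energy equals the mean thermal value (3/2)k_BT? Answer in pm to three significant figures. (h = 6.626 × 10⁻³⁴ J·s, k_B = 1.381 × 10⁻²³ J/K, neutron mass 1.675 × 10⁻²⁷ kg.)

KE = (3/2)k_BT = 1.5 × 1.381 × 10⁻²³ × 158 = 3.273 × 10⁻²¹ J.
p = √(2mKE) = √(2 × 1.675 × 10⁻²⁷ × 3.273 × 10⁻²¹) = 3.311 × 10⁻²⁴ kg·m/s.
λ = h/p = 2.00 × 10⁻¹⁰ m = 200 pm.

λ = 200 pm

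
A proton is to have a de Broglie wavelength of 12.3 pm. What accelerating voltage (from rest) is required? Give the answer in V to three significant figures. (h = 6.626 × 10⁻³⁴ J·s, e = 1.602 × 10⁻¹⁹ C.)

V = 5.41 V

p = h/λ = 6.626 × 10⁻³⁴ / 1.230 × 10⁻¹¹ = 5.387 × 10⁻²³ kg·m/s.
KE = p²/(2m) = 8.673 × 10⁻¹⁹ J.
V = KE/e = 8.673 × 10⁻¹⁹ / (1.602 × 10⁻¹⁹) = 5.41 V.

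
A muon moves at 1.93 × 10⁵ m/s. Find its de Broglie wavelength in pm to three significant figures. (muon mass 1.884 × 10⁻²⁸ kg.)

p = mv = 1.884 × 10⁻²⁸ × 1.93 × 10⁵ = 3.636 × 10⁻²³ kg·m/s.
λ = h/p = 6.626 × 10⁻³⁴ / 3.636 × 10⁻²³ = 1.82 × 10⁻¹¹ m = 18.2 pm.

λ = 18.2 pm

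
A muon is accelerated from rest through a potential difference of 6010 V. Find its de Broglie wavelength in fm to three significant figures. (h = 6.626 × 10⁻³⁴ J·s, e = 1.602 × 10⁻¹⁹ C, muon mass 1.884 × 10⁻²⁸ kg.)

λ = 1100 fm

KE = eV = 1.602 × 10⁻¹⁹ × 6010 = 9.628 × 10⁻¹⁶ J.
p = √(2mKE) = √(2 × 1.884 × 10⁻²⁸ × 9.628 × 10⁻¹⁶) = 6.023 × 10⁻²² kg·m/s.
λ = h/p = 6.626 × 10⁻³⁴ / 6.023 × 10⁻²² = 1.10 × 10⁻¹² m = 1100 fm.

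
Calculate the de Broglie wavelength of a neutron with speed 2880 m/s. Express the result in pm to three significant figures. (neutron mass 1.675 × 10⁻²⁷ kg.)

λ = 137 pm

p = mv = 1.675 × 10⁻²⁷ × 2880 = 4.824 × 10⁻²⁴ kg·m/s.
λ = h/p = 6.626 × 10⁻³⁴ / 4.824 × 10⁻²⁴ = 1.37 × 10⁻¹⁰ m = 137 pm.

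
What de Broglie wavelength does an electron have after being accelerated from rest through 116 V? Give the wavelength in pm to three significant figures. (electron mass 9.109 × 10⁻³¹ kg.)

KE = eV = 1.602 × 10⁻¹⁹ × 116.0 = 1.858 × 10⁻¹⁷ J.
p = √(2mKE) = √(2 × 9.109 × 10⁻³¹ × 1.858 × 10⁻¹⁷) = 5.818 × 10⁻²⁴ kg·m/s.
λ = h/p = 6.626 × 10⁻³⁴ / 5.818 × 10⁻²⁴ = 1.14 × 10⁻¹⁰ m = 114 pm.

λ = 114 pm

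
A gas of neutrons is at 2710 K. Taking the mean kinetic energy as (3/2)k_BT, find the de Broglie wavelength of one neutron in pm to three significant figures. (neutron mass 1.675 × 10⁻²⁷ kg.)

λ = 48.3 pm

KE = (3/2)k_BT = 1.5 × 1.381 × 10⁻²³ × 2710 = 5.614 × 10⁻²⁰ J.
p = √(2mKE) = √(2 × 1.675 × 10⁻²⁷ × 5.614 × 10⁻²⁰) = 1.371 × 10⁻²³ kg·m/s.
λ = h/p = 4.83 × 10⁻¹¹ m = 48.3 pm.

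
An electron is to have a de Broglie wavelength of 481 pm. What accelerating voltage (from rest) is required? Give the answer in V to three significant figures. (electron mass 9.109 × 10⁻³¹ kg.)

p = h/λ = 6.626 × 10⁻³⁴ / 4.810 × 10⁻¹⁰ = 1.378 × 10⁻²⁴ kg·m/s.
KE = p²/(2m) = 1.042 × 10⁻¹⁸ J.
V = KE/e = 1.042 × 10⁻¹⁸ / (1.602 × 10⁻¹⁹) = 6.50 V.

V = 6.50 V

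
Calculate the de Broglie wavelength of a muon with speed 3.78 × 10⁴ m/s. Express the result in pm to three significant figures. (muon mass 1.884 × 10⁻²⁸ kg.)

p = mv = 1.884 × 10⁻²⁸ × 3.78 × 10⁴ = 7.122 × 10⁻²⁴ kg·m/s.
λ = h/p = 6.626 × 10⁻³⁴ / 7.122 × 10⁻²⁴ = 9.30 × 10⁻¹¹ m = 93.0 pm.

λ = 93.0 pm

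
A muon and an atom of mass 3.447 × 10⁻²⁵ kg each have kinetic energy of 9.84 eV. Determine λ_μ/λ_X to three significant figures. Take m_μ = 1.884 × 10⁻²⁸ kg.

λ_μ/λ_X = 42.8

At fixed KE, p = √(2mKE) so λ = h/p ∝ 1/√m.
λ_μ/λ_X = √(m_X/m_μ) = √(3.447 × 10⁻²⁵/1.884 × 10⁻²⁸) = √(1830) = 42.8.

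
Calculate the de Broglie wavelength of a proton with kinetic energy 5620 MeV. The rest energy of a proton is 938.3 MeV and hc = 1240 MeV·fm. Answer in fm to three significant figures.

λ = 0.191 fm

Total energy E = KE + m₀c² = 5620 + 938.3 = 6558.3 MeV.
(pc)² = E² − (m₀c²)² = (6558.3)² − (938.3)² = 4.213 × 10⁷ MeV², so pc = 6491 MeV.
λ = hc/(pc) = 1240 MeV·fm / 6491 MeV = 0.191 fm.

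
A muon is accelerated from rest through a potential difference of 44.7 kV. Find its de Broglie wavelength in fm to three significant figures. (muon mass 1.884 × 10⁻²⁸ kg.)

λ = 403 fm

KE = eV = 1.602 × 10⁻¹⁹ × 4.470 × 10⁴ = 7.161 × 10⁻¹⁵ J.
p = √(2mKE) = √(2 × 1.884 × 10⁻²⁸ × 7.161 × 10⁻¹⁵) = 1.643 × 10⁻²¹ kg·m/s.
λ = h/p = 6.626 × 10⁻³⁴ / 1.643 × 10⁻²¹ = 4.03 × 10⁻¹³ m = 403 fm.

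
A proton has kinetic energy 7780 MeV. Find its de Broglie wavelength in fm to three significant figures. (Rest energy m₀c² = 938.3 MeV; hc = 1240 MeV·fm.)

Total energy E = KE + m₀c² = 7780 + 938.3 = 8718.3 MeV.
(pc)² = E² − (m₀c²)² = (8718.3)² − (938.3)² = 7.513 × 10⁷ MeV², so pc = 8668 MeV.
λ = hc/(pc) = 1240 MeV·fm / 8668 MeV = 0.143 fm.

λ = 0.143 fm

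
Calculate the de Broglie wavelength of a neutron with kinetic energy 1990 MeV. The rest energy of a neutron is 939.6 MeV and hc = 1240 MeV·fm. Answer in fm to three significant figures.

λ = 0.447 fm

Total energy E = KE + m₀c² = 1990 + 939.6 = 2929.6 MeV.
(pc)² = E² − (m₀c²)² = (2929.6)² − (939.6)² = 7.700 × 10⁶ MeV², so pc = 2775 MeV.
λ = hc/(pc) = 1240 MeV·fm / 2775 MeV = 0.447 fm.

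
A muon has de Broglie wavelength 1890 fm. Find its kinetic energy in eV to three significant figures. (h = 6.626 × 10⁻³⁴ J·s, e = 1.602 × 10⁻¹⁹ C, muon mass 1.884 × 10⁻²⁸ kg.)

KE = 2040 eV

p = h/λ = 6.626 × 10⁻³⁴ / 1.890 × 10⁻¹² = 3.506 × 10⁻²² kg·m/s.
KE = p²/(2m) = (3.506 × 10⁻²²)² / (2 × 1.884 × 10⁻²⁸) = 3.262 × 10⁻¹⁶ J = 2040 eV.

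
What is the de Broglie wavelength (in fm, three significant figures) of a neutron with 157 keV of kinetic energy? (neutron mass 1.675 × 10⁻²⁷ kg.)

KE = 157 keV = 2.515 × 10⁻¹⁴ J.
p = √(2mKE) = √(2 × 1.675 × 10⁻²⁷ × 2.515 × 10⁻¹⁴) = 9.179 × 10⁻²¹ kg·m/s.
λ = h/p = 6.626 × 10⁻³⁴ / 9.179 × 10⁻²¹ = 7.22 × 10⁻¹⁴ m = 72.2 fm.

λ = 72.2 fm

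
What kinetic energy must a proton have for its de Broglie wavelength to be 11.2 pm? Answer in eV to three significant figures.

p = h/λ = 6.626 × 10⁻³⁴ / 1.120 × 10⁻¹¹ = 5.916 × 10⁻²³ kg·m/s.
KE = p²/(2m) = (5.916 × 10⁻²³)² / (2 × 1.673 × 10⁻²⁷) = 1.046 × 10⁻¹⁸ J = 6.53 eV.

KE = 6.53 eV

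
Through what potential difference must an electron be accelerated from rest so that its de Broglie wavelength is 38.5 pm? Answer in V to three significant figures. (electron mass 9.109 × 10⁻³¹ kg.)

p = h/λ = 6.626 × 10⁻³⁴ / 3.850 × 10⁻¹¹ = 1.721 × 10⁻²³ kg·m/s.
KE = p²/(2m) = 1.626 × 10⁻¹⁶ J.
V = KE/e = 1.626 × 10⁻¹⁶ / (1.602 × 10⁻¹⁹) = 1010 V.

V = 1010 V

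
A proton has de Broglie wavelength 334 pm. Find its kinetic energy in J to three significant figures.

KE = 1.18 × 10⁻²¹ J

p = h/λ = 6.626 × 10⁻³⁴ / 3.340 × 10⁻¹⁰ = 1.984 × 10⁻²⁴ kg·m/s.
KE = p²/(2m) = (1.984 × 10⁻²⁴)² / (2 × 1.673 × 10⁻²⁷) = 1.176 × 10⁻²¹ J = 1.18 × 10⁻²¹ J.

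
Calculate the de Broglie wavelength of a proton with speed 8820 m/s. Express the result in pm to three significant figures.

p = mv = 1.673 × 10⁻²⁷ × 8820 = 1.476 × 10⁻²³ kg·m/s.
λ = h/p = 6.626 × 10⁻³⁴ / 1.476 × 10⁻²³ = 4.49 × 10⁻¹¹ m = 44.9 pm.

λ = 44.9 pm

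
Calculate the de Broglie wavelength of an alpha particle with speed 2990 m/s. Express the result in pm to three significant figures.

λ = 33.3 pm

p = mv = 6.645 × 10⁻²⁷ × 2990 = 1.987 × 10⁻²³ kg·m/s.
λ = h/p = 6.626 × 10⁻³⁴ / 1.987 × 10⁻²³ = 3.33 × 10⁻¹¹ m = 33.3 pm.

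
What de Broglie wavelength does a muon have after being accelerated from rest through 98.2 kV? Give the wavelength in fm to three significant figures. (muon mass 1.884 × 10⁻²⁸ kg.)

λ = 272 fm

KE = eV = 1.602 × 10⁻¹⁹ × 9.820 × 10⁴ = 1.573 × 10⁻¹⁴ J.
p = √(2mKE) = √(2 × 1.884 × 10⁻²⁸ × 1.573 × 10⁻¹⁴) = 2.435 × 10⁻²¹ kg·m/s.
λ = h/p = 6.626 × 10⁻³⁴ / 2.435 × 10⁻²¹ = 2.72 × 10⁻¹³ m = 272 fm.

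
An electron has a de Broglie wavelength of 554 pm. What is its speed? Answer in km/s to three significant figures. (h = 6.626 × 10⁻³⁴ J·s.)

p = h/λ = 6.626 × 10⁻³⁴ / 5.540 × 10⁻¹⁰ = 1.196 × 10⁻²⁴ kg·m/s.
v = p/m = 1.196 × 10⁻²⁴ / 9.109 × 10⁻³¹ = 1.31 × 10⁶ m/s = 1310 km/s.

v = 1310 km/s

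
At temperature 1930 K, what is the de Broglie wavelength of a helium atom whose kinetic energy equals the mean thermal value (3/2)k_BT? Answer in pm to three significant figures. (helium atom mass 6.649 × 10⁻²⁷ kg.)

KE = (3/2)k_BT = 1.5 × 1.381 × 10⁻²³ × 1930 = 3.998 × 10⁻²⁰ J.
p = √(2mKE) = √(2 × 6.649 × 10⁻²⁷ × 3.998 × 10⁻²⁰) = 2.306 × 10⁻²³ kg·m/s.
λ = h/p = 2.87 × 10⁻¹¹ m = 28.7 pm.

λ = 28.7 pm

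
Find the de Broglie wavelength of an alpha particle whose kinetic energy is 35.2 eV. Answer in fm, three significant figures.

λ = 2420 fm

KE = 35.2 eV = 5.639 × 10⁻¹⁸ J.
p = √(2mKE) = √(2 × 6.645 × 10⁻²⁷ × 5.639 × 10⁻¹⁸) = 2.738 × 10⁻²² kg·m/s.
λ = h/p = 6.626 × 10⁻³⁴ / 2.738 × 10⁻²² = 2.42 × 10⁻¹² m = 2420 fm.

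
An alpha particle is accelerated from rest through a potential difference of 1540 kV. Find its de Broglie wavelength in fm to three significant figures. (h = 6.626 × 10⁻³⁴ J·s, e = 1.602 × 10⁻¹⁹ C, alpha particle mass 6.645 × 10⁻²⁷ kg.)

λ = 8.18 fm

KE = 2eV = 2 × 1.602 × 10⁻¹⁹ × 1.540 × 10⁶ = 4.934 × 10⁻¹³ J.
p = √(2mKE) = √(2 × 6.645 × 10⁻²⁷ × 4.934 × 10⁻¹³) = 8.098 × 10⁻²⁰ kg·m/s.
λ = h/p = 6.626 × 10⁻³⁴ / 8.098 × 10⁻²⁰ = 8.18 × 10⁻¹⁵ m = 8.18 fm.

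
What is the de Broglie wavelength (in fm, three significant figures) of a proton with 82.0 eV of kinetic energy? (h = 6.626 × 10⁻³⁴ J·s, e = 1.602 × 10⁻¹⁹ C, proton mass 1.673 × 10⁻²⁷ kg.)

λ = 3160 fm

KE = 82.0 eV = 1.314 × 10⁻¹⁷ J.
p = √(2mKE) = √(2 × 1.673 × 10⁻²⁷ × 1.314 × 10⁻¹⁷) = 2.097 × 10⁻²² kg·m/s.
λ = h/p = 6.626 × 10⁻³⁴ / 2.097 × 10⁻²² = 3.16 × 10⁻¹² m = 3160 fm.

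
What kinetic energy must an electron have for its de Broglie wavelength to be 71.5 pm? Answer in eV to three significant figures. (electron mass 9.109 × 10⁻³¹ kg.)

p = h/λ = 6.626 × 10⁻³⁴ / 7.150 × 10⁻¹¹ = 9.267 × 10⁻²⁴ kg·m/s.
KE = p²/(2m) = (9.267 × 10⁻²⁴)² / (2 × 9.109 × 10⁻³¹) = 4.714 × 10⁻¹⁷ J = 294 eV.

KE = 294 eV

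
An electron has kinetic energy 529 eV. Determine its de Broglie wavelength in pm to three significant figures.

KE = 529 eV = 8.475 × 10⁻¹⁷ J.
p = √(2mKE) = √(2 × 9.109 × 10⁻³¹ × 8.475 × 10⁻¹⁷) = 1.243 × 10⁻²³ kg·m/s.
λ = h/p = 6.626 × 10⁻³⁴ / 1.243 × 10⁻²³ = 5.33 × 10⁻¹¹ m = 53.3 pm.

λ = 53.3 pm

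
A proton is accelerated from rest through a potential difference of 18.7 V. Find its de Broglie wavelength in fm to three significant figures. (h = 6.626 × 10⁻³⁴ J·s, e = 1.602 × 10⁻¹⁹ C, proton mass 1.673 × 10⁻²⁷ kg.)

λ = 6620 fm

KE = eV = 1.602 × 10⁻¹⁹ × 18.70 = 2.996 × 10⁻¹⁸ J.
p = √(2mKE) = √(2 × 1.673 × 10⁻²⁷ × 2.996 × 10⁻¹⁸) = 1.001 × 10⁻²² kg·m/s.
λ = h/p = 6.626 × 10⁻³⁴ / 1.001 × 10⁻²² = 6.62 × 10⁻¹² m = 6620 fm.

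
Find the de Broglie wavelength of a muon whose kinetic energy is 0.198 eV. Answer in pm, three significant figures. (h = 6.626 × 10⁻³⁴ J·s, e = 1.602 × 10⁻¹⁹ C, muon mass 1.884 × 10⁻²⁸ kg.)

λ = 192 pm

KE = 0.198 eV = 3.172 × 10⁻²⁰ J.
p = √(2mKE) = √(2 × 1.884 × 10⁻²⁸ × 3.172 × 10⁻²⁰) = 3.457 × 10⁻²⁴ kg·m/s.
λ = h/p = 6.626 × 10⁻³⁴ / 3.457 × 10⁻²⁴ = 1.92 × 10⁻¹⁰ m = 192 pm.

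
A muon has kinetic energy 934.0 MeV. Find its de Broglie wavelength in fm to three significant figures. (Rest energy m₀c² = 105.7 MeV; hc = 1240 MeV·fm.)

λ = 1.20 fm

Total energy E = KE + m₀c² = 934.0 + 105.7 = 1039.7 MeV.
(pc)² = E² − (m₀c²)² = (1039.7)² − (105.7)² = 1.070 × 10⁶ MeV², so pc = 1034 MeV.
λ = hc/(pc) = 1240 MeV·fm / 1034 MeV = 1.20 fm.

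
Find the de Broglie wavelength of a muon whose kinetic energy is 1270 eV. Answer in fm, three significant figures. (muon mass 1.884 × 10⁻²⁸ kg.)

λ = 2390 fm

KE = 1270 eV = 2.035 × 10⁻¹⁶ J.
p = √(2mKE) = √(2 × 1.884 × 10⁻²⁸ × 2.035 × 10⁻¹⁶) = 2.769 × 10⁻²² kg·m/s.
λ = h/p = 6.626 × 10⁻³⁴ / 2.769 × 10⁻²² = 2.39 × 10⁻¹² m = 2390 fm.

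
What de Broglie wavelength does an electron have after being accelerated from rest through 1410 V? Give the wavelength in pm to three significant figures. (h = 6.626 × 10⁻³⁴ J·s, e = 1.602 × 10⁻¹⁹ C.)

λ = 32.7 pm

KE = eV = 1.602 × 10⁻¹⁹ × 1410 = 2.259 × 10⁻¹⁶ J.
p = √(2mKE) = √(2 × 9.109 × 10⁻³¹ × 2.259 × 10⁻¹⁶) = 2.029 × 10⁻²³ kg·m/s.
λ = h/p = 6.626 × 10⁻³⁴ / 2.029 × 10⁻²³ = 3.27 × 10⁻¹¹ m = 32.7 pm.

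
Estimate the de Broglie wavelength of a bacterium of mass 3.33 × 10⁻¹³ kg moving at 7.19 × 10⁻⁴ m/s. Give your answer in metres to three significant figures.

p = mv = 3.33 × 10⁻¹³ × 7.19 × 10⁻⁴ = 2.394 × 10⁻¹⁶ kg·m/s.
λ = h/p = 6.626 × 10⁻³⁴ / 2.394 × 10⁻¹⁶ = 2.77 × 10⁻¹⁸ m.

λ = 2.77 × 10⁻¹⁸ m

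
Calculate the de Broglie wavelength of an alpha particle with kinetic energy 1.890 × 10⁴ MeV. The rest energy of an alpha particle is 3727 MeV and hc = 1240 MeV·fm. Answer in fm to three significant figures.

λ = 0.0556 fm

Total energy E = KE + m₀c² = 1.890 × 10⁴ + 3727 = 22627 MeV.
(pc)² = E² − (m₀c²)² = (22627)² − (3727)² = 4.981 × 10⁸ MeV², so pc = 2.232 × 10⁴ MeV.
λ = hc/(pc) = 1240 MeV·fm / 2.232 × 10⁴ MeV = 0.0556 fm.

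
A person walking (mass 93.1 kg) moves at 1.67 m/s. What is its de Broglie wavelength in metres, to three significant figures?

p = mv = 93.1 × 1.67 = 1.555 × 10² kg·m/s.
λ = h/p = 6.626 × 10⁻³⁴ / 1.555 × 10² = 4.26 × 10⁻³⁶ m.

λ = 4.26 × 10⁻³⁶ m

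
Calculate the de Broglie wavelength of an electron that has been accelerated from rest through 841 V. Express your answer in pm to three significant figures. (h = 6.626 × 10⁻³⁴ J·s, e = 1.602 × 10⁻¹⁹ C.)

KE = eV = 1.602 × 10⁻¹⁹ × 841.0 = 1.347 × 10⁻¹⁶ J.
p = √(2mKE) = √(2 × 9.109 × 10⁻³¹ × 1.347 × 10⁻¹⁶) = 1.567 × 10⁻²³ kg·m/s.
λ = h/p = 6.626 × 10⁻³⁴ / 1.567 × 10⁻²³ = 4.23 × 10⁻¹¹ m = 42.3 pm.

λ = 42.3 pm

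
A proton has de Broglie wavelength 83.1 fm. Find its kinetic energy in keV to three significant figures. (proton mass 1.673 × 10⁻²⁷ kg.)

KE = 119 keV

p = h/λ = 6.626 × 10⁻³⁴ / 8.310 × 10⁻¹⁴ = 7.974 × 10⁻²¹ kg·m/s.
KE = p²/(2m) = (7.974 × 10⁻²¹)² / (2 × 1.673 × 10⁻²⁷) = 1.900 × 10⁻¹⁴ J = 119 keV.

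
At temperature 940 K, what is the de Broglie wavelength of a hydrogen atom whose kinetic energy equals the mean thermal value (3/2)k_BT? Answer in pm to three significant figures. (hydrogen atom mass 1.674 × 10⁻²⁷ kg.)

λ = 82.1 pm

KE = (3/2)k_BT = 1.5 × 1.381 × 10⁻²³ × 940 = 1.947 × 10⁻²⁰ J.
p = √(2mKE) = √(2 × 1.674 × 10⁻²⁷ × 1.947 × 10⁻²⁰) = 8.074 × 10⁻²⁴ kg·m/s.
λ = h/p = 8.21 × 10⁻¹¹ m = 82.1 pm.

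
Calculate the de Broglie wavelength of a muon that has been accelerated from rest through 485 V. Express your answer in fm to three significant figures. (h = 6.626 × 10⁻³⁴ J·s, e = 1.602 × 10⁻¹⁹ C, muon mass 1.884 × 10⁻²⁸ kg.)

λ = 3870 fm

KE = eV = 1.602 × 10⁻¹⁹ × 485.0 = 7.770 × 10⁻¹⁷ J.
p = √(2mKE) = √(2 × 1.884 × 10⁻²⁸ × 7.770 × 10⁻¹⁷) = 1.711 × 10⁻²² kg·m/s.
λ = h/p = 6.626 × 10⁻³⁴ / 1.711 × 10⁻²² = 3.87 × 10⁻¹² m = 3870 fm.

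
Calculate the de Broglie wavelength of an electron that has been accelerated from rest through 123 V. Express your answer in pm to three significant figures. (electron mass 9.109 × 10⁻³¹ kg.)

KE = eV = 1.602 × 10⁻¹⁹ × 123.0 = 1.970 × 10⁻¹⁷ J.
p = √(2mKE) = √(2 × 9.109 × 10⁻³¹ × 1.970 × 10⁻¹⁷) = 5.991 × 10⁻²⁴ kg·m/s.
λ = h/p = 6.626 × 10⁻³⁴ / 5.991 × 10⁻²⁴ = 1.11 × 10⁻¹⁰ m = 111 pm.

λ = 111 pm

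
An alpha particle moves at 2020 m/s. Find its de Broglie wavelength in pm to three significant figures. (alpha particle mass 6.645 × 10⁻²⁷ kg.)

λ = 49.4 pm

p = mv = 6.645 × 10⁻²⁷ × 2020 = 1.342 × 10⁻²³ kg·m/s.
λ = h/p = 6.626 × 10⁻³⁴ / 1.342 × 10⁻²³ = 4.94 × 10⁻¹¹ m = 49.4 pm.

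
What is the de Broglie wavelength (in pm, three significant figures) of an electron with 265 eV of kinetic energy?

λ = 75.3 pm

KE = 265 eV = 4.245 × 10⁻¹⁷ J.
p = √(2mKE) = √(2 × 9.109 × 10⁻³¹ × 4.245 × 10⁻¹⁷) = 8.794 × 10⁻²⁴ kg·m/s.
λ = h/p = 6.626 × 10⁻³⁴ / 8.794 × 10⁻²⁴ = 7.53 × 10⁻¹¹ m = 75.3 pm.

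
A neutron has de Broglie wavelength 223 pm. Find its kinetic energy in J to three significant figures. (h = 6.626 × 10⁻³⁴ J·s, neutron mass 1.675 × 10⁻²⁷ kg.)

p = h/λ = 6.626 × 10⁻³⁴ / 2.230 × 10⁻¹⁰ = 2.971 × 10⁻²⁴ kg·m/s.
KE = p²/(2m) = (2.971 × 10⁻²⁴)² / (2 × 1.675 × 10⁻²⁷) = 2.635 × 10⁻²¹ J = 2.64 × 10⁻²¹ J.

KE = 2.64 × 10⁻²¹ J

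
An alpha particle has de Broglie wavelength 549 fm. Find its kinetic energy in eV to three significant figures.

p = h/λ = 6.626 × 10⁻³⁴ / 5.490 × 10⁻¹³ = 1.207 × 10⁻²¹ kg·m/s.
KE = p²/(2m) = (1.207 × 10⁻²¹)² / (2 × 6.645 × 10⁻²⁷) = 1.096 × 10⁻¹⁶ J = 684 eV.

KE = 684 eV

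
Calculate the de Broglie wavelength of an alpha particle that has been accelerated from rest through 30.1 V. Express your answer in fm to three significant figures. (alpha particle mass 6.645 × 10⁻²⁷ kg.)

KE = 2eV = 2 × 1.602 × 10⁻¹⁹ × 30.10 = 9.644 × 10⁻¹⁸ J.
p = √(2mKE) = √(2 × 6.645 × 10⁻²⁷ × 9.644 × 10⁻¹⁸) = 3.580 × 10⁻²² kg·m/s.
λ = h/p = 6.626 × 10⁻³⁴ / 3.580 × 10⁻²² = 1.85 × 10⁻¹² m = 1850 fm.

λ = 1850 fm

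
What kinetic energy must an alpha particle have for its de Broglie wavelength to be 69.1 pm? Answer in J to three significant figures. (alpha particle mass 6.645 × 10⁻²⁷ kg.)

KE = 6.92 × 10⁻²¹ J

p = h/λ = 6.626 × 10⁻³⁴ / 6.910 × 10⁻¹¹ = 9.589 × 10⁻²⁴ kg·m/s.
KE = p²/(2m) = (9.589 × 10⁻²⁴)² / (2 × 6.645 × 10⁻²⁷) = 6.919 × 10⁻²¹ J = 6.92 × 10⁻²¹ J.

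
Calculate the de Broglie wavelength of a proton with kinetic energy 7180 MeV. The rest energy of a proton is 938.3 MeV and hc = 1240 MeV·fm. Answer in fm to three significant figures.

λ = 0.154 fm

Total energy E = KE + m₀c² = 7180 + 938.3 = 8118.3 MeV.
(pc)² = E² − (m₀c²)² = (8118.3)² − (938.3)² = 6.503 × 10⁷ MeV², so pc = 8064 MeV.
λ = hc/(pc) = 1240 MeV·fm / 8064 MeV = 0.154 fm.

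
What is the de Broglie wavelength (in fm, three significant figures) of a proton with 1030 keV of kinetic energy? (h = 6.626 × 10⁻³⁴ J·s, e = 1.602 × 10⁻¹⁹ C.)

KE = 1030 keV = 1.650 × 10⁻¹³ J.
p = √(2mKE) = √(2 × 1.673 × 10⁻²⁷ × 1.650 × 10⁻¹³) = 2.350 × 10⁻²⁰ kg·m/s.
λ = h/p = 6.626 × 10⁻³⁴ / 2.350 × 10⁻²⁰ = 2.82 × 10⁻¹⁴ m = 28.2 fm.

λ = 28.2 fm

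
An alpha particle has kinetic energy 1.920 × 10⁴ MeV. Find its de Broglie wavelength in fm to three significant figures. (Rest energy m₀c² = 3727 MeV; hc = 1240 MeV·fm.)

λ = 0.0548 fm

Total energy E = KE + m₀c² = 1.920 × 10⁴ + 3727 = 22927 MeV.
(pc)² = E² − (m₀c²)² = (22927)² − (3727)² = 5.118 × 10⁸ MeV², so pc = 2.262 × 10⁴ MeV.
λ = hc/(pc) = 1240 MeV·fm / 2.262 × 10⁴ MeV = 0.0548 fm.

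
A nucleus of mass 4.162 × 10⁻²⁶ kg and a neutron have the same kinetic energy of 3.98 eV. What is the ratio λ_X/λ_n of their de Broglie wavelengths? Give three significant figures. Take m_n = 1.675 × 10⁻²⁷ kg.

At fixed KE, p = √(2mKE) so λ = h/p ∝ 1/√m.
λ_X/λ_n = √(m_n/m_X) = √(1.675 × 10⁻²⁷/4.162 × 10⁻²⁶) = √(0.04025) = 0.201.

λ_X/λ_n = 0.201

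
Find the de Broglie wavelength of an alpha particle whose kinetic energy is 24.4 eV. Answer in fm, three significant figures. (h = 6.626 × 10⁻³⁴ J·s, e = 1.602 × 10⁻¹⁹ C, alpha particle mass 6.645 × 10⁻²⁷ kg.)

KE = 24.4 eV = 3.909 × 10⁻¹⁸ J.
p = √(2mKE) = √(2 × 6.645 × 10⁻²⁷ × 3.909 × 10⁻¹⁸) = 2.279 × 10⁻²² kg·m/s.
λ = h/p = 6.626 × 10⁻³⁴ / 2.279 × 10⁻²² = 2.91 × 10⁻¹² m = 2910 fm.

λ = 2910 fm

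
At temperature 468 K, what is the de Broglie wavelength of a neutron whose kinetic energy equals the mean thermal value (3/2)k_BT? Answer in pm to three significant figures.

KE = (3/2)k_BT = 1.5 × 1.381 × 10⁻²³ × 468 = 9.695 × 10⁻²¹ J.
p = √(2mKE) = √(2 × 1.675 × 10⁻²⁷ × 9.695 × 10⁻²¹) = 5.699 × 10⁻²⁴ kg·m/s.
λ = h/p = 1.16 × 10⁻¹⁰ m = 116 pm.

λ = 116 pm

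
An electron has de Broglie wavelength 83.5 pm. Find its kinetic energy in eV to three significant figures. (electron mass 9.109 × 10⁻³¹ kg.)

p = h/λ = 6.626 × 10⁻³⁴ / 8.350 × 10⁻¹¹ = 7.935 × 10⁻²⁴ kg·m/s.
KE = p²/(2m) = (7.935 × 10⁻²⁴)² / (2 × 9.109 × 10⁻³¹) = 3.456 × 10⁻¹⁷ J = 216 eV.

KE = 216 eV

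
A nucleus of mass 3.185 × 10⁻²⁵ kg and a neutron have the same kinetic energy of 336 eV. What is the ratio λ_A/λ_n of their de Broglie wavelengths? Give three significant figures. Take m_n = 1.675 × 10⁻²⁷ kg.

λ_A/λ_n = 0.0725

At fixed KE, p = √(2mKE) so λ = h/p ∝ 1/√m.
λ_A/λ_n = √(m_n/m_A) = √(1.675 × 10⁻²⁷/3.185 × 10⁻²⁵) = √(5.259 × 10⁻³) = 0.0725.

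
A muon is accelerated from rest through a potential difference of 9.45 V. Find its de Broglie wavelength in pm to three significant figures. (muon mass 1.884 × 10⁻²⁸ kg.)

λ = 27.7 pm

KE = eV = 1.602 × 10⁻¹⁹ × 9.450 = 1.514 × 10⁻¹⁸ J.
p = √(2mKE) = √(2 × 1.884 × 10⁻²⁸ × 1.514 × 10⁻¹⁸) = 2.388 × 10⁻²³ kg·m/s.
λ = h/p = 6.626 × 10⁻³⁴ / 2.388 × 10⁻²³ = 2.77 × 10⁻¹¹ m = 27.7 pm.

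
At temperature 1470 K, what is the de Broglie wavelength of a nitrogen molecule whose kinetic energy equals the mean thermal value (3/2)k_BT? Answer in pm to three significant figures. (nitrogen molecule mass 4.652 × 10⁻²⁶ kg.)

KE = (3/2)k_BT = 1.5 × 1.381 × 10⁻²³ × 1470 = 3.045 × 10⁻²⁰ J.
p = √(2mKE) = √(2 × 4.652 × 10⁻²⁶ × 3.045 × 10⁻²⁰) = 5.323 × 10⁻²³ kg·m/s.
λ = h/p = 1.24 × 10⁻¹¹ m = 12.4 pm.

λ = 12.4 pm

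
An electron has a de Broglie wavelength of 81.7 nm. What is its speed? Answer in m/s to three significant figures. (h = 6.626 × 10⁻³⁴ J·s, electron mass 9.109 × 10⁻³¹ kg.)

v = 8900 m/s

p = h/λ = 6.626 × 10⁻³⁴ / 8.170 × 10⁻⁸ = 8.110 × 10⁻²⁷ kg·m/s.
v = p/m = 8.110 × 10⁻²⁷ / 9.109 × 10⁻³¹ = 8.90 × 10³ m/s = 8900 m/s.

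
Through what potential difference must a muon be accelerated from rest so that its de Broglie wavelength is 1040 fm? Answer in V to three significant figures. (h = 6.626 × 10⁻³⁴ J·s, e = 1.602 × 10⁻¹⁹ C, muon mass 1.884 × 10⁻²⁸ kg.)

p = h/λ = 6.626 × 10⁻³⁴ / 1.040 × 10⁻¹² = 6.371 × 10⁻²² kg·m/s.
KE = p²/(2m) = 1.077 × 10⁻¹⁵ J.
V = KE/e = 1.077 × 10⁻¹⁵ / (1.602 × 10⁻¹⁹) = 6720 V.

V = 6720 V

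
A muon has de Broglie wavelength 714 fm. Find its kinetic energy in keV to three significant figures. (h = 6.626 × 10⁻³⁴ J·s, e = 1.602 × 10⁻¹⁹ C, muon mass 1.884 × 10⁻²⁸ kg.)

p = h/λ = 6.626 × 10⁻³⁴ / 7.140 × 10⁻¹³ = 9.280 × 10⁻²² kg·m/s.
KE = p²/(2m) = (9.280 × 10⁻²²)² / (2 × 1.884 × 10⁻²⁸) = 2.286 × 10⁻¹⁵ J = 14.3 keV.

KE = 14.3 keV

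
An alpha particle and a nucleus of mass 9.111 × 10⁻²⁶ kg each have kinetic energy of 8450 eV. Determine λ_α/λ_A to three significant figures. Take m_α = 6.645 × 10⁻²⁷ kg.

At fixed KE, p = √(2mKE) so λ = h/p ∝ 1/√m.
λ_α/λ_A = √(m_A/m_α) = √(9.111 × 10⁻²⁶/6.645 × 10⁻²⁷) = √(13.71) = 3.70.

λ_α/λ_A = 3.70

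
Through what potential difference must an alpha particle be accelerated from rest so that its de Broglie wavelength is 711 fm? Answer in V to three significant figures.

p = h/λ = 6.626 × 10⁻³⁴ / 7.110 × 10⁻¹³ = 9.319 × 10⁻²² kg·m/s.
KE = p²/(2m) = 6.535 × 10⁻¹⁷ J.
V = KE/2e = 6.535 × 10⁻¹⁷ / (2 × 1.602 × 10⁻¹⁹) = 204 V.

V = 204 V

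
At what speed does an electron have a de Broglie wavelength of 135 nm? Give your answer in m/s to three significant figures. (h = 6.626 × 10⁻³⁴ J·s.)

p = h/λ = 6.626 × 10⁻³⁴ / 1.350 × 10⁻⁷ = 4.908 × 10⁻²⁷ kg·m/s.
v = p/m = 4.908 × 10⁻²⁷ / 9.109 × 10⁻³¹ = 5.39 × 10³ m/s = 5390 m/s.

v = 5390 m/s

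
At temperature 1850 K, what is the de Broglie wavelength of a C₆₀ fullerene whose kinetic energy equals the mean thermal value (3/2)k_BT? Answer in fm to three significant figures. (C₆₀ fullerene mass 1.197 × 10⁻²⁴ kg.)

λ = 2190 fm

KE = (3/2)k_BT = 1.5 × 1.381 × 10⁻²³ × 1850 = 3.832 × 10⁻²⁰ J.
p = √(2mKE) = √(2 × 1.197 × 10⁻²⁴ × 3.832 × 10⁻²⁰) = 3.029 × 10⁻²² kg·m/s.
λ = h/p = 2.19 × 10⁻¹² m = 2190 fm.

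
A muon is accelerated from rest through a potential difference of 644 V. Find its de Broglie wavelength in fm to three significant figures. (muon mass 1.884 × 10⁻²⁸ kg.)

KE = eV = 1.602 × 10⁻¹⁹ × 644.0 = 1.032 × 10⁻¹⁶ J.
p = √(2mKE) = √(2 × 1.884 × 10⁻²⁸ × 1.032 × 10⁻¹⁶) = 1.972 × 10⁻²² kg·m/s.
λ = h/p = 6.626 × 10⁻³⁴ / 1.972 × 10⁻²² = 3.36 × 10⁻¹² m = 3360 fm.

λ = 3360 fm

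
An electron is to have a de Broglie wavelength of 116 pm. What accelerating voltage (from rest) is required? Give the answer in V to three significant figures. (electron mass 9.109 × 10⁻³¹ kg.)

p = h/λ = 6.626 × 10⁻³⁴ / 1.160 × 10⁻¹⁰ = 5.712 × 10⁻²⁴ kg·m/s.
KE = p²/(2m) = 1.791 × 10⁻¹⁷ J.
V = KE/e = 1.791 × 10⁻¹⁷ / (1.602 × 10⁻¹⁹) = 112 V.

V = 112 V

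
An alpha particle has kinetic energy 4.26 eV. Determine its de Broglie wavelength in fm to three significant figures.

λ = 6960 fm

KE = 4.26 eV = 6.825 × 10⁻¹⁹ J.
p = √(2mKE) = √(2 × 6.645 × 10⁻²⁷ × 6.825 × 10⁻¹⁹) = 9.524 × 10⁻²³ kg·m/s.
λ = h/p = 6.626 × 10⁻³⁴ / 9.524 × 10⁻²³ = 6.96 × 10⁻¹² m = 6960 fm.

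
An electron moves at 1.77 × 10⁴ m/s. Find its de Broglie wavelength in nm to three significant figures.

p = mv = 9.109 × 10⁻³¹ × 1.77 × 10⁴ = 1.612 × 10⁻²⁶ kg·m/s.
λ = h/p = 6.626 × 10⁻³⁴ / 1.612 × 10⁻²⁶ = 4.11 × 10⁻⁸ m = 41.1 nm.

λ = 41.1 nm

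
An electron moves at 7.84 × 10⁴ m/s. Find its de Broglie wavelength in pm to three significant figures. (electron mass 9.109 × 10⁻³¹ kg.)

p = mv = 9.109 × 10⁻³¹ × 7.84 × 10⁴ = 7.141 × 10⁻²⁶ kg·m/s.
λ = h/p = 6.626 × 10⁻³⁴ / 7.141 × 10⁻²⁶ = 9.28 × 10⁻⁹ m = 9280 pm.

λ = 9280 pm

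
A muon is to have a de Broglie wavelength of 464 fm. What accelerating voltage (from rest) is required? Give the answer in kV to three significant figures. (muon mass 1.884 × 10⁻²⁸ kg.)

p = h/λ = 6.626 × 10⁻³⁴ / 4.640 × 10⁻¹³ = 1.428 × 10⁻²¹ kg·m/s.
KE = p²/(2m) = 5.412 × 10⁻¹⁵ J.
V = KE/e = 5.412 × 10⁻¹⁵ / (1.602 × 10⁻¹⁹) = 33.8 kV.

V = 33.8 kV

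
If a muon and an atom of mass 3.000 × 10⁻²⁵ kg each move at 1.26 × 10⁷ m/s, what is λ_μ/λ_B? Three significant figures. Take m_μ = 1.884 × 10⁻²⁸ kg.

λ_μ/λ_B = 1590

At fixed v, p = mv so λ = h/(mv) ∝ 1/m.
λ_μ/λ_B = m_B/m_μ = 3.000 × 10⁻²⁵/1.884 × 10⁻²⁸ = 1590.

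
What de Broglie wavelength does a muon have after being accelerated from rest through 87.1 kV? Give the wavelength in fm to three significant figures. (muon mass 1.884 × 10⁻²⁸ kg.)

KE = eV = 1.602 × 10⁻¹⁹ × 8.710 × 10⁴ = 1.395 × 10⁻¹⁴ J.
p = √(2mKE) = √(2 × 1.884 × 10⁻²⁸ × 1.395 × 10⁻¹⁴) = 2.293 × 10⁻²¹ kg·m/s.
λ = h/p = 6.626 × 10⁻³⁴ / 2.293 × 10⁻²¹ = 2.89 × 10⁻¹³ m = 289 fm.

λ = 289 fm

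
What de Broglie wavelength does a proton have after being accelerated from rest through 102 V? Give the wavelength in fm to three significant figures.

λ = 2830 fm

KE = eV = 1.602 × 10⁻¹⁹ × 102.0 = 1.634 × 10⁻¹⁷ J.
p = √(2mKE) = √(2 × 1.673 × 10⁻²⁷ × 1.634 × 10⁻¹⁷) = 2.338 × 10⁻²² kg·m/s.
λ = h/p = 6.626 × 10⁻³⁴ / 2.338 × 10⁻²² = 2.83 × 10⁻¹² m = 2830 fm.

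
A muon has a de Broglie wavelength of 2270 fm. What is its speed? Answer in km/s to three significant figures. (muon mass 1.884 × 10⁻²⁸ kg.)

v = 1550 km/s

p = h/λ = 6.626 × 10⁻³⁴ / 2.270 × 10⁻¹² = 2.919 × 10⁻²² kg·m/s.
v = p/m = 2.919 × 10⁻²² / 1.884 × 10⁻²⁸ = 1.55 × 10⁶ m/s = 1550 km/s.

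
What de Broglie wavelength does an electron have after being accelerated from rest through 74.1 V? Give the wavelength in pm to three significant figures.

λ = 142 pm

KE = eV = 1.602 × 10⁻¹⁹ × 74.10 = 1.187 × 10⁻¹⁷ J.
p = √(2mKE) = √(2 × 9.109 × 10⁻³¹ × 1.187 × 10⁻¹⁷) = 4.650 × 10⁻²⁴ kg·m/s.
λ = h/p = 6.626 × 10⁻³⁴ / 4.650 × 10⁻²⁴ = 1.42 × 10⁻¹⁰ m = 142 pm.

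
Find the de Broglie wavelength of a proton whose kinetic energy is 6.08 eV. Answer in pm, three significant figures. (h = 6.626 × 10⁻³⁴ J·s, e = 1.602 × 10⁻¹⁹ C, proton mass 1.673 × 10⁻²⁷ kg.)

λ = 11.6 pm

KE = 6.08 eV = 9.740 × 10⁻¹⁹ J.
p = √(2mKE) = √(2 × 1.673 × 10⁻²⁷ × 9.740 × 10⁻¹⁹) = 5.709 × 10⁻²³ kg·m/s.
λ = h/p = 6.626 × 10⁻³⁴ / 5.709 × 10⁻²³ = 1.16 × 10⁻¹¹ m = 11.6 pm.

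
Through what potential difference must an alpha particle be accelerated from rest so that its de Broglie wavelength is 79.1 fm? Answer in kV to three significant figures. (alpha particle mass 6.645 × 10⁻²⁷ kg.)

V = 16.5 kV

p = h/λ = 6.626 × 10⁻³⁴ / 7.910 × 10⁻¹⁴ = 8.377 × 10⁻²¹ kg·m/s.
KE = p²/(2m) = 5.280 × 10⁻¹⁵ J.
V = KE/2e = 5.280 × 10⁻¹⁵ / (2 × 1.602 × 10⁻¹⁹) = 16.5 kV.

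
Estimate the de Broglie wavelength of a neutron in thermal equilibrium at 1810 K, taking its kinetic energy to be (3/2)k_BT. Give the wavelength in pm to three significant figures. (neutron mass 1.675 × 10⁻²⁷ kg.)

λ = 59.1 pm

KE = (3/2)k_BT = 1.5 × 1.381 × 10⁻²³ × 1810 = 3.749 × 10⁻²⁰ J.
p = √(2mKE) = √(2 × 1.675 × 10⁻²⁷ × 3.749 × 10⁻²⁰) = 1.121 × 10⁻²³ kg·m/s.
λ = h/p = 5.91 × 10⁻¹¹ m = 59.1 pm.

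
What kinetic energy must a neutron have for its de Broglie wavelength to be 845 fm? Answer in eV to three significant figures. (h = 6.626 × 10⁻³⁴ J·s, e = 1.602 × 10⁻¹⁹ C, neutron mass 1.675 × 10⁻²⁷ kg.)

p = h/λ = 6.626 × 10⁻³⁴ / 8.450 × 10⁻¹³ = 7.841 × 10⁻²² kg·m/s.
KE = p²/(2m) = (7.841 × 10⁻²²)² / (2 × 1.675 × 10⁻²⁷) = 1.835 × 10⁻¹⁶ J = 1150 eV.

KE = 1150 eV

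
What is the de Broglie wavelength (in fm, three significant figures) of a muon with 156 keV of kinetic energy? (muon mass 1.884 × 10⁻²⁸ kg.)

λ = 216 fm

KE = 156 keV = 2.499 × 10⁻¹⁴ J.
p = √(2mKE) = √(2 × 1.884 × 10⁻²⁸ × 2.499 × 10⁻¹⁴) = 3.069 × 10⁻²¹ kg·m/s.
λ = h/p = 6.626 × 10⁻³⁴ / 3.069 × 10⁻²¹ = 2.16 × 10⁻¹³ m = 216 fm.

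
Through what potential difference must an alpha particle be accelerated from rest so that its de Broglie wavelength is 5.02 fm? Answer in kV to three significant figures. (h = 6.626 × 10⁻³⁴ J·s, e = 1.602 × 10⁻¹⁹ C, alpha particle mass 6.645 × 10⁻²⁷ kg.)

p = h/λ = 6.626 × 10⁻³⁴ / 5.020 × 10⁻¹⁵ = 1.320 × 10⁻¹⁹ kg·m/s.
KE = p²/(2m) = 1.311 × 10⁻¹² J.
V = KE/2e = 1.311 × 10⁻¹² / (2 × 1.602 × 10⁻¹⁹) = 4090 kV.

V = 4090 kV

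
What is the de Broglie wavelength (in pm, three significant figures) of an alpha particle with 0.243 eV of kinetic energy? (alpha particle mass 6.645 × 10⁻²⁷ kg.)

λ = 29.1 pm

KE = 0.243 eV = 3.893 × 10⁻²⁰ J.
p = √(2mKE) = √(2 × 6.645 × 10⁻²⁷ × 3.893 × 10⁻²⁰) = 2.275 × 10⁻²³ kg·m/s.
λ = h/p = 6.626 × 10⁻³⁴ / 2.275 × 10⁻²³ = 2.91 × 10⁻¹¹ m = 29.1 pm.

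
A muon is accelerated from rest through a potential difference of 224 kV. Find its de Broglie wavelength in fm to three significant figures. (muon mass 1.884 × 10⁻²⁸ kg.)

λ = 180 fm

KE = eV = 1.602 × 10⁻¹⁹ × 2.240 × 10⁵ = 3.588 × 10⁻¹⁴ J.
p = √(2mKE) = √(2 × 1.884 × 10⁻²⁸ × 3.588 × 10⁻¹⁴) = 3.677 × 10⁻²¹ kg·m/s.
λ = h/p = 6.626 × 10⁻³⁴ / 3.677 × 10⁻²¹ = 1.80 × 10⁻¹³ m = 180 fm.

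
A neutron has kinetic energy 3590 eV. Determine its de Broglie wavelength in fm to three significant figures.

KE = 3590 eV = 5.751 × 10⁻¹⁶ J.
p = √(2mKE) = √(2 × 1.675 × 10⁻²⁷ × 5.751 × 10⁻¹⁶) = 1.388 × 10⁻²¹ kg·m/s.
λ = h/p = 6.626 × 10⁻³⁴ / 1.388 × 10⁻²¹ = 4.77 × 10⁻¹³ m = 477 fm.

λ = 477 fm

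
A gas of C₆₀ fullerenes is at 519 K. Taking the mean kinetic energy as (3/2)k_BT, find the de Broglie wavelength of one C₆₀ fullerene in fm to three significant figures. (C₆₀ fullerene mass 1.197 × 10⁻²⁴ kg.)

λ = 4130 fm

KE = (3/2)k_BT = 1.5 × 1.381 × 10⁻²³ × 519 = 1.075 × 10⁻²⁰ J.
p = √(2mKE) = √(2 × 1.197 × 10⁻²⁴ × 1.075 × 10⁻²⁰) = 1.604 × 10⁻²² kg·m/s.
λ = h/p = 4.13 × 10⁻¹² m = 4130 fm.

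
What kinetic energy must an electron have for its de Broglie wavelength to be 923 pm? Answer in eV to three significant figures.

p = h/λ = 6.626 × 10⁻³⁴ / 9.230 × 10⁻¹⁰ = 7.179 × 10⁻²⁵ kg·m/s.
KE = p²/(2m) = (7.179 × 10⁻²⁵)² / (2 × 9.109 × 10⁻³¹) = 2.829 × 10⁻¹⁹ J = 1.77 eV.

KE = 1.77 eV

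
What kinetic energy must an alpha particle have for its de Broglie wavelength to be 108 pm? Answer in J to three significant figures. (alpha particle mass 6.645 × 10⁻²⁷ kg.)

p = h/λ = 6.626 × 10⁻³⁴ / 1.080 × 10⁻¹⁰ = 6.135 × 10⁻²⁴ kg·m/s.
KE = p²/(2m) = (6.135 × 10⁻²⁴)² / (2 × 6.645 × 10⁻²⁷) = 2.832 × 10⁻²¹ J = 2.83 × 10⁻²¹ J.

KE = 2.83 × 10⁻²¹ J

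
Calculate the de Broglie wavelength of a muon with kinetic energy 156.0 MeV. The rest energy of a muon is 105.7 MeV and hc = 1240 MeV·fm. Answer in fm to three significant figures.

Total energy E = KE + m₀c² = 156.0 + 105.7 = 261.7 MeV.
(pc)² = E² − (m₀c²)² = (261.7)² − (105.7)² = 5.731 × 10⁴ MeV², so pc = 239.4 MeV.
λ = hc/(pc) = 1240 MeV·fm / 239.4 MeV = 5.18 fm.

λ = 5.18 fm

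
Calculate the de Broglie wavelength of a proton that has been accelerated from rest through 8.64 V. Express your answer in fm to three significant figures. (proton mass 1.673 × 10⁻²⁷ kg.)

KE = eV = 1.602 × 10⁻¹⁹ × 8.640 = 1.384 × 10⁻¹⁸ J.
p = √(2mKE) = √(2 × 1.673 × 10⁻²⁷ × 1.384 × 10⁻¹⁸) = 6.805 × 10⁻²³ kg·m/s.
λ = h/p = 6.626 × 10⁻³⁴ / 6.805 × 10⁻²³ = 9.74 × 10⁻¹² m = 9740 fm.

λ = 9740 fm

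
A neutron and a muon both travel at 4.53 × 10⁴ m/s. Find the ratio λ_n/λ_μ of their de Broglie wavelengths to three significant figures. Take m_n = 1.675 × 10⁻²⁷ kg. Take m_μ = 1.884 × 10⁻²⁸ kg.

λ_n/λ_μ = 0.112

At fixed v, p = mv so λ = h/(mv) ∝ 1/m.
λ_n/λ_μ = m_μ/m_n = 1.884 × 10⁻²⁸/1.675 × 10⁻²⁷ = 0.112.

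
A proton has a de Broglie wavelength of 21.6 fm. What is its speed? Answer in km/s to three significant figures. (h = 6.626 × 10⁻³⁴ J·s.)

p = h/λ = 6.626 × 10⁻³⁴ / 2.160 × 10⁻¹⁴ = 3.068 × 10⁻²⁰ kg·m/s.
v = p/m = 3.068 × 10⁻²⁰ / 1.673 × 10⁻²⁷ = 1.83 × 10⁷ m/s = 1.83 × 10⁴ km/s.

v = 1.83 × 10⁴ km/s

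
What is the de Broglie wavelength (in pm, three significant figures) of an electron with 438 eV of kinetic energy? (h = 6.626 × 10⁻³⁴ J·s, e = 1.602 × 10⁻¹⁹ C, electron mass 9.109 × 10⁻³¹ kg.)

λ = 58.6 pm

KE = 438 eV = 7.017 × 10⁻¹⁷ J.
p = √(2mKE) = √(2 × 9.109 × 10⁻³¹ × 7.017 × 10⁻¹⁷) = 1.131 × 10⁻²³ kg·m/s.
λ = h/p = 6.626 × 10⁻³⁴ / 1.131 × 10⁻²³ = 5.86 × 10⁻¹¹ m = 58.6 pm.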